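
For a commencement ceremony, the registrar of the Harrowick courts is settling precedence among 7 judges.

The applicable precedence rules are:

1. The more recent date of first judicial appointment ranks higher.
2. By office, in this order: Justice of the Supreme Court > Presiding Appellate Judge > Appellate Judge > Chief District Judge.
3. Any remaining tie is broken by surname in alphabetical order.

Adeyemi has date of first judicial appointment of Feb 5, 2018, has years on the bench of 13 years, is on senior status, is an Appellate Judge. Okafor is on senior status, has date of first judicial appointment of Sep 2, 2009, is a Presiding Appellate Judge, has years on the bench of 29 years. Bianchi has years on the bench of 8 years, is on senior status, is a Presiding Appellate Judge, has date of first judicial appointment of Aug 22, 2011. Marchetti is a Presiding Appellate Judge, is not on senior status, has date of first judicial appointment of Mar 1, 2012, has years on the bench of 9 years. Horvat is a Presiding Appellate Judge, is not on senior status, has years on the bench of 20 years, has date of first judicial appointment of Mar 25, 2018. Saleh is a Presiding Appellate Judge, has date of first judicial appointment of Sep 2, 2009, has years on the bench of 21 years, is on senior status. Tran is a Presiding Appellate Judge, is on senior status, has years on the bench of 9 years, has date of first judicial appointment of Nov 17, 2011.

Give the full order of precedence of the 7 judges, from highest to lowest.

By date of first judicial appointment (later first): Horvat (Mar 25, 2018); then Adeyemi (Feb 5, 2018); then Marchetti (Mar 1, 2012); then Tran (Nov 17, 2011); then Bianchi (Aug 22, 2011); then Okafor and Saleh (both Sep 2, 2009).
Okafor and Saleh are each Presiding Appellate Judge, so the next rule applies.
Among Okafor and Saleh, alphabetically by surname: Okafor before Saleh.
Full order: Horvat, Adeyemi, Marchetti, Tran, Bianchi, Okafor, Saleh.

Horvat, Adeyemi, Marchetti, Tran, Bianchi, Okafor, Saleh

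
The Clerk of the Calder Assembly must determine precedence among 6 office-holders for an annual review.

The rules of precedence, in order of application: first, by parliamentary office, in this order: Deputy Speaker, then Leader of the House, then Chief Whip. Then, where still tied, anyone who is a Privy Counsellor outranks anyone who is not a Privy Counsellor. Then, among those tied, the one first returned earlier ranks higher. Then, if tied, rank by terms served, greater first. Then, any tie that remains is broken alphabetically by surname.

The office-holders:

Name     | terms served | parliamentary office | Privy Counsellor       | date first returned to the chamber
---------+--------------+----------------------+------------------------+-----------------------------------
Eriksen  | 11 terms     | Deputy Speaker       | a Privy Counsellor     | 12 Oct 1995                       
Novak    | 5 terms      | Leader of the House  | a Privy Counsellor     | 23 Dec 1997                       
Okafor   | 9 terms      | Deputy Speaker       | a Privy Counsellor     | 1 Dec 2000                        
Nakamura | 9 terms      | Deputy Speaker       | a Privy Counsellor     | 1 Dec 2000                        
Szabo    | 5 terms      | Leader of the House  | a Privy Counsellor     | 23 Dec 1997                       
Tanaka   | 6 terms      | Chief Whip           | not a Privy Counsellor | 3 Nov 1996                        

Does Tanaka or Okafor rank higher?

Okafor

By parliamentary office: Eriksen, Nakamura and Okafor (Deputy Speaker); then Novak and Szabo (Leader of the House); then Tanaka (Chief Whip).
Eriksen, Nakamura and Okafor are each a Privy Counsellor, so the next rule applies.
Among Eriksen, Nakamura and Okafor, by date first returned to the chamber (earlier first): Eriksen (12 Oct 1995) before Nakamura and Okafor (1 Dec 2000).
Nakamura and Okafor both have terms served 9 terms, so the next rule applies.
Among Nakamura and Okafor, alphabetically by surname: Nakamura before Okafor.
Novak and Szabo are each a Privy Counsellor, so the next rule applies.
Novak and Szabo both have date first returned to the chamber 23 Dec 1997, so the next rule applies.
Novak and Szabo both have terms served 5 terms, so the next rule applies.
Among Novak and Szabo, alphabetically by surname: Novak before Szabo.
So Okafor takes precedence.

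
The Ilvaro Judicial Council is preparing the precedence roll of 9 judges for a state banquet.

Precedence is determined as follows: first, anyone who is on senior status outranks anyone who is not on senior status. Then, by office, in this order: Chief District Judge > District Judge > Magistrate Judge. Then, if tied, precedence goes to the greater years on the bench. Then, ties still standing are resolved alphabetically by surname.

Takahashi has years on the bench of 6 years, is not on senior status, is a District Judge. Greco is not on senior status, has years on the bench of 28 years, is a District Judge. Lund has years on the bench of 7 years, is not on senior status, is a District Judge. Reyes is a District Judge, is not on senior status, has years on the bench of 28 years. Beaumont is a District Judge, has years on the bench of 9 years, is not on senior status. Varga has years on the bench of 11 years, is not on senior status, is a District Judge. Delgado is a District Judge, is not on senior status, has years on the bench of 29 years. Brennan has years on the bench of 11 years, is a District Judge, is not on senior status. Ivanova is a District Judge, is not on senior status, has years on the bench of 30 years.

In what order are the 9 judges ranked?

Ivanova, Delgado, Greco, Reyes, Brennan, Varga, Beaumont, Lund, Takahashi

By the first rule: Ivanova, Delgado, Greco, Reyes, Brennan, Varga, Beaumont, Lund and Takahashi (each not on senior status).
Ivanova, Delgado, Greco, Reyes, Brennan, Varga, Beaumont, Lund and Takahashi are each District Judge, so the next rule applies.
Among Ivanova, Delgado, Greco, Reyes, Brennan, Varga, Beaumont, Lund and Takahashi, by years on the bench (higher first): Ivanova (30 years) before Delgado (29 years) before Greco and Reyes (28 years) before Brennan and Varga (11 years) before Beaumont (9 years) before Lund (7 years) before Takahashi (6 years).
Among Greco and Reyes, alphabetically by surname: Greco before Reyes.
Among Brennan and Varga, alphabetically by surname: Brennan before Varga.
Full order: Ivanova, Delgado, Greco, Reyes, Brennan, Varga, Beaumont, Lund, Takahashi.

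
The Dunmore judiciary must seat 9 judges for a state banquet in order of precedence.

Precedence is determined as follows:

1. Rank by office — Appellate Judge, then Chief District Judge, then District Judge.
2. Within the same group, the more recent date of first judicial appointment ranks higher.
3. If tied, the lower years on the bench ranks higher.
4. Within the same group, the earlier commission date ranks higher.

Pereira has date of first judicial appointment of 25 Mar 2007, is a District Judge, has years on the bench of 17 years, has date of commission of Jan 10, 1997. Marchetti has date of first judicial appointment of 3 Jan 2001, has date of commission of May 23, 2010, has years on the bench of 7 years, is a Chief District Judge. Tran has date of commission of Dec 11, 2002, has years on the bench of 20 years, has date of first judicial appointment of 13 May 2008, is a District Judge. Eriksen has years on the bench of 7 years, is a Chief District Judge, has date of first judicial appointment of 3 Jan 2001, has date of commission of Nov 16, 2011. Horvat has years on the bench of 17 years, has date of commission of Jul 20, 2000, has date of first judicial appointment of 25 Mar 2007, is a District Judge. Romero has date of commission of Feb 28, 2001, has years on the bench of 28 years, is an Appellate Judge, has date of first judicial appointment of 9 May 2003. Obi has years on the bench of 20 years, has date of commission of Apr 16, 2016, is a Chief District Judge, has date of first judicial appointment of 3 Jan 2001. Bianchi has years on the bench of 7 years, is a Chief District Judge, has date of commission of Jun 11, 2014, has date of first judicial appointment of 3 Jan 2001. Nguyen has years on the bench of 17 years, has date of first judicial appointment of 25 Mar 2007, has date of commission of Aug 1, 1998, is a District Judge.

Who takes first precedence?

Romero

By office: Romero (Appellate Judge); then Marchetti, Eriksen, Bianchi and Obi (Chief District Judge); then Tran, Pereira, Nguyen and Horvat (District Judge).
Marchetti, Eriksen, Bianchi and Obi all have date of first judicial appointment 3 Jan 2001, so the next rule applies.
Among Marchetti, Eriksen, Bianchi and Obi, by years on the bench (lower first): Marchetti, Eriksen and Bianchi (7 years) before Obi (20 years).
Among Marchetti, Eriksen and Bianchi, by date of commission (earlier first): Marchetti (May 23, 2010) before Eriksen (Nov 16, 2011) before Bianchi (Jun 11, 2014).
Among Tran, Pereira, Nguyen and Horvat, by date of first judicial appointment (later first): Tran (13 May 2008) before Pereira, Nguyen and Horvat (25 Mar 2007).
Pereira, Nguyen and Horvat all have years on the bench 17 years, so the next rule applies.
Among Pereira, Nguyen and Horvat, by date of commission (earlier first): Pereira (Jan 10, 1997) before Nguyen (Aug 1, 1998) before Horvat (Jul 20, 2000).
Order: Romero, Marchetti, Eriksen, Bianchi, Obi, Tran, Pereira, Nguyen, Horvat.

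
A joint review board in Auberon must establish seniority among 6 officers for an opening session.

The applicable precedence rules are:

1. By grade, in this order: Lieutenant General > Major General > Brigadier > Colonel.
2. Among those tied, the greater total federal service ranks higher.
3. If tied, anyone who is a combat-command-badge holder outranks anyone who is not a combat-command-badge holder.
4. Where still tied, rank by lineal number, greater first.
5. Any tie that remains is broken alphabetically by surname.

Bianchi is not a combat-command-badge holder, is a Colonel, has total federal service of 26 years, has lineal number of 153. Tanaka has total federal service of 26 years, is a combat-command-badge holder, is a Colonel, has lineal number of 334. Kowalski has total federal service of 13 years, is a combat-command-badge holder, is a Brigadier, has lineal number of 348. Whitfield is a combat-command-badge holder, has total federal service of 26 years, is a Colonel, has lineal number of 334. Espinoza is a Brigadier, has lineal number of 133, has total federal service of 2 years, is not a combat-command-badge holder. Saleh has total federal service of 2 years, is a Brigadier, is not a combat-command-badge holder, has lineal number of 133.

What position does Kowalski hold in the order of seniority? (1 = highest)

By grade: Kowalski, Espinoza and Saleh (Brigadier); then Tanaka, Whitfield and Bianchi (Colonel).
Among Kowalski, Espinoza and Saleh, by total federal service (higher first): Kowalski (13 years) before Espinoza and Saleh (2 years).
Espinoza and Saleh are each not a combat-command-badge holder, so the next rule applies.
Espinoza and Saleh both have lineal number 133, so the next rule applies.
Among Espinoza and Saleh, alphabetically by surname: Espinoza before Saleh.
Tanaka, Whitfield and Bianchi all have total federal service 26 years, so the next rule applies.
Among Tanaka, Whitfield and Bianchi, a combat-command-badge holder before not a combat-command-badge holder: Tanaka and Whitfield (a combat-command-badge holder) before Bianchi (not a combat-command-badge holder).
Tanaka and Whitfield both have lineal number 334, so the next rule applies.
Among Tanaka and Whitfield, alphabetically by surname: Tanaka before Whitfield.
Order: Kowalski, Espinoza, Saleh, Tanaka, Whitfield, Bianchi. So position 1.

1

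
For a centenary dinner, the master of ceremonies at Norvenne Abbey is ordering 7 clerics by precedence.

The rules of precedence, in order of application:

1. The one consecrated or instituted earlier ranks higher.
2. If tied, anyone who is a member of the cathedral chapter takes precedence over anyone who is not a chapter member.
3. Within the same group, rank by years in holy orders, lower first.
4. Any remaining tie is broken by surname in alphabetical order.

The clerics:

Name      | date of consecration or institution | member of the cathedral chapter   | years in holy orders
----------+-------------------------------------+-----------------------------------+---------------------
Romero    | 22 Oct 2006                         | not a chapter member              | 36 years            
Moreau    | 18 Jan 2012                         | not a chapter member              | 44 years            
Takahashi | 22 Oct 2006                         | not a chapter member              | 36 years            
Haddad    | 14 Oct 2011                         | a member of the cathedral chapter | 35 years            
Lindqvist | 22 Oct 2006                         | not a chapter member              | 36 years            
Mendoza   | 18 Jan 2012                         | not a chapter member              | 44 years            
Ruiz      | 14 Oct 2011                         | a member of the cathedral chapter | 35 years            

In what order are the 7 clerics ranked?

By date of consecration or institution (earlier first): Lindqvist, Romero and Takahashi (each 22 Oct 2006); then Haddad and Ruiz (both 14 Oct 2011); then Mendoza and Moreau (both 18 Jan 2012).
Lindqvist, Romero and Takahashi are each not a chapter member, so the next rule applies.
Lindqvist, Romero and Takahashi all have years in holy orders 36 years, so the next rule applies.
Among Lindqvist, Romero and Takahashi, alphabetically by surname: Lindqvist before Romero before Takahashi.
Haddad and Ruiz are each a member of the cathedral chapter, so the next rule applies.
Haddad and Ruiz both have years in holy orders 35 years, so the next rule applies.
Among Haddad and Ruiz, alphabetically by surname: Haddad before Ruiz.
Mendoza and Moreau are each not a chapter member, so the next rule applies.
Mendoza and Moreau both have years in holy orders 44 years, so the next rule applies.
Among Mendoza and Moreau, alphabetically by surname: Mendoza before Moreau.
Full order: Lindqvist, Romero, Takahashi, Haddad, Ruiz, Mendoza, Moreau.

Lindqvist, Romero, Takahashi, Haddad, Ruiz, Mendoza, Moreau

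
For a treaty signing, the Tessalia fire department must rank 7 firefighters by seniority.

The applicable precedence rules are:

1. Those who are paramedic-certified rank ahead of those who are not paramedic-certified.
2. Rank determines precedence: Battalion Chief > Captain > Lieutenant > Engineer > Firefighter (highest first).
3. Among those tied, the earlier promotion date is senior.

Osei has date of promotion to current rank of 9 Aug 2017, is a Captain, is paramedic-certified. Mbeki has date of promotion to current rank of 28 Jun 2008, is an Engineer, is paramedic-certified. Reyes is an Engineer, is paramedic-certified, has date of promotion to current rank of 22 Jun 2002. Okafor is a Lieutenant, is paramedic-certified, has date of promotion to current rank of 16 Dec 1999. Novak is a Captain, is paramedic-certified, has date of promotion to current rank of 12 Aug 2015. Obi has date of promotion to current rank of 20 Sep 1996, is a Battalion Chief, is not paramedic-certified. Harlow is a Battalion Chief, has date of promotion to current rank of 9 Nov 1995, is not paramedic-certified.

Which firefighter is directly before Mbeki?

By the first rule: Novak, Osei, Okafor, Reyes and Mbeki (each paramedic-certified); then Harlow and Obi (both not paramedic-certified).
Among Novak, Osei, Okafor, Reyes and Mbeki, by rank: Novak and Osei (Captain) before Okafor (Lieutenant) before Reyes and Mbeki (Engineer).
Among Novak and Osei, by date of promotion to current rank (earlier first): Novak (12 Aug 2015) before Osei (9 Aug 2017).
Among Reyes and Mbeki, by date of promotion to current rank (earlier first): Reyes (22 Jun 2002) before Mbeki (28 Jun 2008).
Harlow and Obi are each Battalion Chief, so the next rule applies.
Among Harlow and Obi, by date of promotion to current rank (earlier first): Harlow (9 Nov 1995) before Obi (20 Sep 1996).
Order: Novak, Osei, Okafor, Reyes, Mbeki, Harlow, Obi.

Reyes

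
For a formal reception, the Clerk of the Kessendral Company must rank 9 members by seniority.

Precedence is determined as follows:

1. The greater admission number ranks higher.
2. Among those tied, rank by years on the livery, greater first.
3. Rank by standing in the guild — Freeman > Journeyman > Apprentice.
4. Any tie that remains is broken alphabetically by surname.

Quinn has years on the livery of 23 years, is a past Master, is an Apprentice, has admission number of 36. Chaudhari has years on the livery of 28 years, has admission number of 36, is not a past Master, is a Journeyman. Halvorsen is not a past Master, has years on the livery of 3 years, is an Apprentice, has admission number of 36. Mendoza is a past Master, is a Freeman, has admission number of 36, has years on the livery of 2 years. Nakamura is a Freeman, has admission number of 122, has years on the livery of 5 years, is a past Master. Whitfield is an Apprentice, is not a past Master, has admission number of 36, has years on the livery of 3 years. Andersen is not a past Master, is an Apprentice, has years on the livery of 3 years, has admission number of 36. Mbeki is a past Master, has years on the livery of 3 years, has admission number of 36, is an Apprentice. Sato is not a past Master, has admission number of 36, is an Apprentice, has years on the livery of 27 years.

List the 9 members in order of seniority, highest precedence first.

Nakamura, Chaudhari, Sato, Quinn, Andersen, Halvorsen, Mbeki, Whitfield, Mendoza

By admission number (higher first): Nakamura (122); then Chaudhari, Sato, Quinn, Andersen, Halvorsen, Mbeki, Whitfield and Mendoza (each 36).
Among Chaudhari, Sato, Quinn, Andersen, Halvorsen, Mbeki, Whitfield and Mendoza, by years on the livery (higher first): Chaudhari (28 years) before Sato (27 years) before Quinn (23 years) before Andersen, Halvorsen, Mbeki and Whitfield (3 years) before Mendoza (2 years).
Andersen, Halvorsen, Mbeki and Whitfield are each Apprentice, so the next rule applies.
Among Andersen, Halvorsen, Mbeki and Whitfield, alphabetically by surname: Andersen before Halvorsen before Mbeki before Whitfield.
Full order: Nakamura, Chaudhari, Sato, Quinn, Andersen, Halvorsen, Mbeki, Whitfield, Mendoza.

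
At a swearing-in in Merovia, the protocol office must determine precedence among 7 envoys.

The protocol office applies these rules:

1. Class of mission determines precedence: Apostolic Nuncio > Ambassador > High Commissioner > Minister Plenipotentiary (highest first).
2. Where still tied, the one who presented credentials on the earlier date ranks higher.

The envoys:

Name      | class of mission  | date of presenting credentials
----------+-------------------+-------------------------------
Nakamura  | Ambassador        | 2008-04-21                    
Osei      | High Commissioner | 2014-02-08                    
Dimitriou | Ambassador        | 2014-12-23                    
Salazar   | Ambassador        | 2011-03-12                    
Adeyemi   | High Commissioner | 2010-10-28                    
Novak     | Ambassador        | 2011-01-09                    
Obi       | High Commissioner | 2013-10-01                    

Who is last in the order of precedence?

By class of mission: Nakamura, Novak, Salazar and Dimitriou (Ambassador); then Adeyemi, Obi and Osei (High Commissioner).
Among Nakamura, Novak, Salazar and Dimitriou, by date of presenting credentials (earlier first): Nakamura (2008-04-21) before Novak (2011-01-09) before Salazar (2011-03-12) before Dimitriou (2014-12-23).
Among Adeyemi, Obi and Osei, by date of presenting credentials (earlier first): Adeyemi (2010-10-28) before Obi (2013-10-01) before Osei (2014-02-08).
Order: Nakamura, Novak, Salazar, Dimitriou, Adeyemi, Obi, Osei.

Osei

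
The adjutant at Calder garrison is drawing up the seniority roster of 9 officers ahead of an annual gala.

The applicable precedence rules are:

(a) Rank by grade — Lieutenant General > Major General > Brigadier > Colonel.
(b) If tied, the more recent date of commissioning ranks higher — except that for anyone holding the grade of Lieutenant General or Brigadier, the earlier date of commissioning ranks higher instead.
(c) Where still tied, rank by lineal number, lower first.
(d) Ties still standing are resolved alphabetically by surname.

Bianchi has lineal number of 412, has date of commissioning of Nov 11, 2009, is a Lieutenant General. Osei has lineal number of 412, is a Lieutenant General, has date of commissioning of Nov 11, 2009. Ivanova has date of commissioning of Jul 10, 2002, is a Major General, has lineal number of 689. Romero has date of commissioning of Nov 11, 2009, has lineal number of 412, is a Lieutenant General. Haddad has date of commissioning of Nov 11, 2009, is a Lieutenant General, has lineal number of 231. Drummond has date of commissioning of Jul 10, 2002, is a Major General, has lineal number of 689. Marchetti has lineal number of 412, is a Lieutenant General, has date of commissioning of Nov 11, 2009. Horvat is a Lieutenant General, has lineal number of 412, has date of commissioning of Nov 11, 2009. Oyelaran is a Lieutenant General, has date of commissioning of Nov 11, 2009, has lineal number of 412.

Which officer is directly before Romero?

By grade: Haddad, Bianchi, Horvat, Marchetti, Osei, Oyelaran and Romero (Lieutenant General); then Drummond and Ivanova (Major General).
Haddad, Bianchi, Horvat, Marchetti, Osei, Oyelaran and Romero all have date of commissioning Nov 11, 2009, so the next rule applies.
Among Haddad, Bianchi, Horvat, Marchetti, Osei, Oyelaran and Romero, by lineal number (lower first): Haddad (231) before Bianchi, Horvat, Marchetti, Osei, Oyelaran and Romero (412).
Among Bianchi, Horvat, Marchetti, Osei, Oyelaran and Romero, alphabetically by surname: Bianchi before Horvat before Marchetti before Osei before Oyelaran before Romero.
Drummond and Ivanova both have date of commissioning Jul 10, 2002, so the next rule applies.
Drummond and Ivanova both have lineal number 689, so the next rule applies.
Among Drummond and Ivanova, alphabetically by surname: Drummond before Ivanova.
Order: Haddad, Bianchi, Horvat, Marchetti, Osei, Oyelaran, Romero, Drummond, Ivanova.

Oyelaran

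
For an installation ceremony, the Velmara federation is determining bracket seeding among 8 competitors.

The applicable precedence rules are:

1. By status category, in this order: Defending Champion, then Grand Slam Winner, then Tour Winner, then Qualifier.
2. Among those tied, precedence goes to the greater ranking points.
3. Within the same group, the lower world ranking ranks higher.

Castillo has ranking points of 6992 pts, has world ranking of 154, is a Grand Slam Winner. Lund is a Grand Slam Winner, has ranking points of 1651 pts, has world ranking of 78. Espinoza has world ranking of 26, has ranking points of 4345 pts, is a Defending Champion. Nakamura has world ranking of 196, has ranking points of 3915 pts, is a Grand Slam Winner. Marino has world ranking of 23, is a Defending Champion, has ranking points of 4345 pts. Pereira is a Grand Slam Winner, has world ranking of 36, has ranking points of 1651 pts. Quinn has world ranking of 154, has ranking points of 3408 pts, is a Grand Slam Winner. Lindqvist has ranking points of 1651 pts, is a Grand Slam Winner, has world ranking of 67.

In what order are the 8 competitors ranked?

By status category: Marino and Espinoza (Defending Champion); then Castillo, Nakamura, Quinn, Pereira, Lindqvist and Lund (Grand Slam Winner).
Marino and Espinoza both have ranking points 4345 pts, so the next rule applies.
Among Marino and Espinoza, by world ranking (lower first): Marino (23) before Espinoza (26).
Among Castillo, Nakamura, Quinn, Pereira, Lindqvist and Lund, by ranking points (higher first): Castillo (6992 pts) before Nakamura (3915 pts) before Quinn (3408 pts) before Pereira, Lindqvist and Lund (1651 pts).
Among Pereira, Lindqvist and Lund, by world ranking (lower first): Pereira (36) before Lindqvist (67) before Lund (78).
Full order: Marino, Espinoza, Castillo, Nakamura, Quinn, Pereira, Lindqvist, Lund.

Marino, Espinoza, Castillo, Nakamura, Quinn, Pereira, Lindqvist, Lund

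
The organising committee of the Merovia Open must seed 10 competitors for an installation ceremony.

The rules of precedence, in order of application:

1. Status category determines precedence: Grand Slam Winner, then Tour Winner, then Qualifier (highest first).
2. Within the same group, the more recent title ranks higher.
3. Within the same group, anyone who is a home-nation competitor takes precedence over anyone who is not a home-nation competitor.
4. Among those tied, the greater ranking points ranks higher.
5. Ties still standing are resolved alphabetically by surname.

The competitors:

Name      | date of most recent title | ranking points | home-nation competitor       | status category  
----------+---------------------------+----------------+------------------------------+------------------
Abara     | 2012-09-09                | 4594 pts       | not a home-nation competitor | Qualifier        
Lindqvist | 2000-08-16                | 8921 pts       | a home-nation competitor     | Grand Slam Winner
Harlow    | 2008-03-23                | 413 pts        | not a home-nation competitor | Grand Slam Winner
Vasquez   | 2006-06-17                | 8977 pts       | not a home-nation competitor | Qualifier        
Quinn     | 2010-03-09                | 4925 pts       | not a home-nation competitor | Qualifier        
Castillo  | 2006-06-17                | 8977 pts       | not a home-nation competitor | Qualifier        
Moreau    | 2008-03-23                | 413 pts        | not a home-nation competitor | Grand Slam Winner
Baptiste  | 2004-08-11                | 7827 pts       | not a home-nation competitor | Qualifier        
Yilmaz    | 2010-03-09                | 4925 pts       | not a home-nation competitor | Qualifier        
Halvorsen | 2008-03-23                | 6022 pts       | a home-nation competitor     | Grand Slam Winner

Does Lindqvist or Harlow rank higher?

Harlow

By status category: Halvorsen, Harlow, Moreau and Lindqvist (Grand Slam Winner); then Abara, Quinn, Yilmaz, Castillo, Vasquez and Baptiste (Qualifier).
Among Halvorsen, Harlow, Moreau and Lindqvist, by date of most recent title (later first): Halvorsen, Harlow and Moreau (2008-03-23) before Lindqvist (2000-08-16).
Among Halvorsen, Harlow and Moreau, a home-nation competitor before not a home-nation competitor: Halvorsen (a home-nation competitor) before Harlow and Moreau (not a home-nation competitor).
Harlow and Moreau both have ranking points 413 pts, so the next rule applies.
Among Harlow and Moreau, alphabetically by surname: Harlow before Moreau.
Among Abara, Quinn, Yilmaz, Castillo, Vasquez and Baptiste, by date of most recent title (later first): Abara (2012-09-09) before Quinn and Yilmaz (2010-03-09) before Castillo and Vasquez (2006-06-17) before Baptiste (2004-08-11).
Quinn and Yilmaz are each not a home-nation competitor, so the next rule applies.
Quinn and Yilmaz both have ranking points 4925 pts, so the next rule applies.
Among Quinn and Yilmaz, alphabetically by surname: Quinn before Yilmaz.
Castillo and Vasquez are each not a home-nation competitor, so the next rule applies.
Castillo and Vasquez both have ranking points 8977 pts, so the next rule applies.
Among Castillo and Vasquez, alphabetically by surname: Castillo before Vasquez.
So Harlow takes precedence.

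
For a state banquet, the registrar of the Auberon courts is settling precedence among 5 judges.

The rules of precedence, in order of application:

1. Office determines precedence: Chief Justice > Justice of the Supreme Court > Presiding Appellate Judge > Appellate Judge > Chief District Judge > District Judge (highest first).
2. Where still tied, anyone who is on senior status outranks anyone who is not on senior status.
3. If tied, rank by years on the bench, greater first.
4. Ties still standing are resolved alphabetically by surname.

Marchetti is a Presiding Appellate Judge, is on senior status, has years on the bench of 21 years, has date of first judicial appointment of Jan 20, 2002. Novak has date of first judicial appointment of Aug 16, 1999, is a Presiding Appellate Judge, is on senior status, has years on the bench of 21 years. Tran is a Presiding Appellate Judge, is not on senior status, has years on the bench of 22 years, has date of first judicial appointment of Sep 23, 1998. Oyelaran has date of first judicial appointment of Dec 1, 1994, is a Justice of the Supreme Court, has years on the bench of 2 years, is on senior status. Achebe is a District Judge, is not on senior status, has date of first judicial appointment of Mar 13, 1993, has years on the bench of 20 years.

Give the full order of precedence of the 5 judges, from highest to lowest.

By office: Oyelaran (Justice of the Supreme Court); then Marchetti, Novak and Tran (Presiding Appellate Judge); then Achebe (District Judge).
Among Marchetti, Novak and Tran, on senior status before not on senior status: Marchetti and Novak (on senior status) before Tran (not on senior status).
Marchetti and Novak both have years on the bench 21 years, so the next rule applies.
Among Marchetti and Novak, alphabetically by surname: Marchetti before Novak.
Full order: Oyelaran, Marchetti, Novak, Tran, Achebe.

Oyelaran, Marchetti, Novak, Tran, Achebe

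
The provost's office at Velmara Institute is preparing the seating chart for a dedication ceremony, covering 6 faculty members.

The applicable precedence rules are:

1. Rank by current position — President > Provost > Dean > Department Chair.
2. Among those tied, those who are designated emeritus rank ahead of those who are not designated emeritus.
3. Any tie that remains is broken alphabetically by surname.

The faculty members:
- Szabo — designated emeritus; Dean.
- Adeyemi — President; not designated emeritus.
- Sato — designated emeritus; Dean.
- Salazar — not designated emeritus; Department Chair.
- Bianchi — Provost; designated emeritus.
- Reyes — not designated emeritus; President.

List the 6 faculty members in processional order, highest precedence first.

Adeyemi, Reyes, Bianchi, Sato, Szabo, Salazar

By current position: Adeyemi and Reyes (President); then Bianchi (Provost); then Sato and Szabo (Dean); then Salazar (Department Chair).
Adeyemi and Reyes are each not designated emeritus, so the next rule applies.
Among Adeyemi and Reyes, alphabetically by surname: Adeyemi before Reyes.
Sato and Szabo are each designated emeritus, so the next rule applies.
Among Sato and Szabo, alphabetically by surname: Sato before Szabo.
Full order: Adeyemi, Reyes, Bianchi, Sato, Szabo, Salazar.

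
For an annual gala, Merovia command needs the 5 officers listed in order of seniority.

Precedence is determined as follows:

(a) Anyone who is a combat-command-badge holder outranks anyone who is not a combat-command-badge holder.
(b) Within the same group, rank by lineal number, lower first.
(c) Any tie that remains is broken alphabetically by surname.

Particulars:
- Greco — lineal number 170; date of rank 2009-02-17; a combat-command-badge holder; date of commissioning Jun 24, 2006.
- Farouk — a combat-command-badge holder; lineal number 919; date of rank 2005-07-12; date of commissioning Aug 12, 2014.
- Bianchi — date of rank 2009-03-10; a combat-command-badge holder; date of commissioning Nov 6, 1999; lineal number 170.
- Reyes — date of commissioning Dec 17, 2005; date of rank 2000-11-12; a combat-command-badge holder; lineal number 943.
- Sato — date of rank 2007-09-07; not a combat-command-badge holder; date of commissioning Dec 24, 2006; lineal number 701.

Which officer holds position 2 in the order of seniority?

By the first rule: Bianchi, Greco, Farouk and Reyes (each a combat-command-badge holder); then Sato (not a combat-command-badge holder).
Among Bianchi, Greco, Farouk and Reyes, by lineal number (lower first): Bianchi and Greco (170) before Farouk (919) before Reyes (943).
Among Bianchi and Greco, alphabetically by surname: Bianchi before Greco.
Order: Bianchi, Greco, Farouk, Reyes, Sato.

Greco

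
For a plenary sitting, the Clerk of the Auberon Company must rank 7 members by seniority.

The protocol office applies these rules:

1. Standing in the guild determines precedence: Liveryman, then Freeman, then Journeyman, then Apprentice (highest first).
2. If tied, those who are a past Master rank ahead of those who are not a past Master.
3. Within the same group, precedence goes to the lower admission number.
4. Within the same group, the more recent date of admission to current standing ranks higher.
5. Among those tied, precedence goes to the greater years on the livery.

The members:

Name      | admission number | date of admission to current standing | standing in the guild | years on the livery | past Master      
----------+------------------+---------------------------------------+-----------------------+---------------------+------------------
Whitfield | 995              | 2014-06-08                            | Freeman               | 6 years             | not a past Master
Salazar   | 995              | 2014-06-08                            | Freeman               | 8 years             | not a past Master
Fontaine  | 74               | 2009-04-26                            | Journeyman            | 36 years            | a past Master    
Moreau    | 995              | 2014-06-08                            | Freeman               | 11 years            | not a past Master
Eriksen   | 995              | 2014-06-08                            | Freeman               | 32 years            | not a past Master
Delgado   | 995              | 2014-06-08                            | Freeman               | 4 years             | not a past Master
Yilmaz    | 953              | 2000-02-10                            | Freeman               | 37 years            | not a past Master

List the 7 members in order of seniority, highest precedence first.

Yilmaz, Eriksen, Moreau, Salazar, Whitfield, Delgado, Fontaine

By standing in the guild: Yilmaz, Eriksen, Moreau, Salazar, Whitfield and Delgado (Freeman); then Fontaine (Journeyman).
Yilmaz, Eriksen, Moreau, Salazar, Whitfield and Delgado are each not a past Master, so the next rule applies.
Among Yilmaz, Eriksen, Moreau, Salazar, Whitfield and Delgado, by admission number (lower first): Yilmaz (953) before Eriksen, Moreau, Salazar, Whitfield and Delgado (995).
Eriksen, Moreau, Salazar, Whitfield and Delgado all have date of admission to current standing 2014-06-08, so the next rule applies.
Among Eriksen, Moreau, Salazar, Whitfield and Delgado, by years on the livery (higher first): Eriksen (32 years) before Moreau (11 years) before Salazar (8 years) before Whitfield (6 years) before Delgado (4 years).
Full order: Yilmaz, Eriksen, Moreau, Salazar, Whitfield, Delgado, Fontaine.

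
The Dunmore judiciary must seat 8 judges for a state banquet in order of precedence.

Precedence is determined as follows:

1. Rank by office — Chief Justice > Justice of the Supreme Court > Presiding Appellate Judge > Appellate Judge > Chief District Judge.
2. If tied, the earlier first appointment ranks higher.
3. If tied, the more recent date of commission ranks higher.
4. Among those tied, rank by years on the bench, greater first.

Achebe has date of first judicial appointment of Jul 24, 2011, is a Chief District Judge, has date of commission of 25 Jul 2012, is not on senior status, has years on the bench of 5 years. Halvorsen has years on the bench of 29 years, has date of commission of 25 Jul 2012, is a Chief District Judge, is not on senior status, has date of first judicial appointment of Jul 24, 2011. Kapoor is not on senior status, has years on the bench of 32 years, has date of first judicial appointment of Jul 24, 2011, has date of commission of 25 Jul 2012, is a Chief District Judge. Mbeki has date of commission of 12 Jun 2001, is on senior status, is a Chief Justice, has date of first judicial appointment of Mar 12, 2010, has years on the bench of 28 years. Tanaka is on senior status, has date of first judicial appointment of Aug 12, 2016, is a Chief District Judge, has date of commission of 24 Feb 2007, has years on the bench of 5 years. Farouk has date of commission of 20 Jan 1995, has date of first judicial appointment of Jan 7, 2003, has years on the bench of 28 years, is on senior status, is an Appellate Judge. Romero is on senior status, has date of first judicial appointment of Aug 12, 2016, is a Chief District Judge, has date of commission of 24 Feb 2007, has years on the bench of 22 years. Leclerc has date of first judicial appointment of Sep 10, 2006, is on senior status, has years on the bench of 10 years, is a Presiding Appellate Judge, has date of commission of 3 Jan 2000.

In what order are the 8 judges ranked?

Mbeki, Leclerc, Farouk, Kapoor, Halvorsen, Achebe, Romero, Tanaka

By office: Mbeki (Chief Justice); then Leclerc (Presiding Appellate Judge); then Farouk (Appellate Judge); then Kapoor, Halvorsen, Achebe, Romero and Tanaka (Chief District Judge).
Among Kapoor, Halvorsen, Achebe, Romero and Tanaka, by date of first judicial appointment (earlier first): Kapoor, Halvorsen and Achebe (Jul 24, 2011) before Romero and Tanaka (Aug 12, 2016).
Kapoor, Halvorsen and Achebe all have date of commission 25 Jul 2012, so the next rule applies.
Among Kapoor, Halvorsen and Achebe, by years on the bench (higher first): Kapoor (32 years) before Halvorsen (29 years) before Achebe (5 years).
Romero and Tanaka both have date of commission 24 Feb 2007, so the next rule applies.
Among Romero and Tanaka, by years on the bench (higher first): Romero (22 years) before Tanaka (5 years).
Full order: Mbeki, Leclerc, Farouk, Kapoor, Halvorsen, Achebe, Romero, Tanaka.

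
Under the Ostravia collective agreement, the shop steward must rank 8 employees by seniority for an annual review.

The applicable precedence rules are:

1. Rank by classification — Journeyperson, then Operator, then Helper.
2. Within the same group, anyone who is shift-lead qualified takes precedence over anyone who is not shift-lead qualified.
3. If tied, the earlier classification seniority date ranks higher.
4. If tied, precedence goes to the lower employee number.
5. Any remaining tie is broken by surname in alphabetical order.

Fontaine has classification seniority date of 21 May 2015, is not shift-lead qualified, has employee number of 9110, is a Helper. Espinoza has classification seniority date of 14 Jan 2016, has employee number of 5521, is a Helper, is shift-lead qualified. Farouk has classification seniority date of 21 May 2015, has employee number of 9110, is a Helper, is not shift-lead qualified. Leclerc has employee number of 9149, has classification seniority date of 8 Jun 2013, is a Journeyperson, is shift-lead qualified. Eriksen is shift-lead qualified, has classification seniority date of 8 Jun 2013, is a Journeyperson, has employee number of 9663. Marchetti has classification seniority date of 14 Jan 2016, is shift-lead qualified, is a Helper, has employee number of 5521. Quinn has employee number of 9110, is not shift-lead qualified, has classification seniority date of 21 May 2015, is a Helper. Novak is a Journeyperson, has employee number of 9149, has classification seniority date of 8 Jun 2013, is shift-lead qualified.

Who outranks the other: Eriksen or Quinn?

By classification: Leclerc, Novak and Eriksen (Journeyperson); then Espinoza, Marchetti, Farouk, Fontaine and Quinn (Helper).
Leclerc, Novak and Eriksen are each shift-lead qualified, so the next rule applies.
Leclerc, Novak and Eriksen all have classification seniority date 8 Jun 2013, so the next rule applies.
Among Leclerc, Novak and Eriksen, by employee number (lower first): Leclerc and Novak (9149) before Eriksen (9663).
Among Leclerc and Novak, alphabetically by surname: Leclerc before Novak.
Among Espinoza, Marchetti, Farouk, Fontaine and Quinn, shift-lead qualified before not shift-lead qualified: Espinoza and Marchetti (shift-lead qualified) before Farouk, Fontaine and Quinn (not shift-lead qualified).
Espinoza and Marchetti both have classification seniority date 14 Jan 2016, so the next rule applies.
Espinoza and Marchetti both have employee number 5521, so the next rule applies.
Among Espinoza and Marchetti, alphabetically by surname: Espinoza before Marchetti.
Farouk, Fontaine and Quinn all have classification seniority date 21 May 2015, so the next rule applies.
Farouk, Fontaine and Quinn all have employee number 9110, so the next rule applies.
Among Farouk, Fontaine and Quinn, alphabetically by surname: Farouk before Fontaine before Quinn.
So Eriksen takes precedence.

Eriksen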